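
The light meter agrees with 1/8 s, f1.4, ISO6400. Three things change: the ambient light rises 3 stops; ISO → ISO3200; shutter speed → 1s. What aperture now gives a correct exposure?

Scene light: 3 stops brighter.
ISO: 6400 → 3200 — 1 stop lower (darker).
Shutter speed: 1/8 → 1/4 → 1/2 → 1 — 3 stops longer (brighter).
Net so far: 5 stops brighter. Aperture: f/1.4 → f/2 → f/2.8 → f/4 → f/5.6 → f/8.

f/8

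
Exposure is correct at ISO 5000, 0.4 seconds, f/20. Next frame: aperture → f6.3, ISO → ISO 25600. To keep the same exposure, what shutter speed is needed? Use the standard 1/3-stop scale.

Aperture: f/20 → f/18 → f/16 → f/14 → f/13 → f/11 → f/10 → f/9 → f/8 → f/7.1 → f/6.3 — 3 1/3 stops opened up (brighter).
ISO: 5000 → 6400 → 8000 → 10000 → 12800 → 16000 → 20000 → 25600 — 2 1/3 stops raised (brighter).
Net change so far: 5 2/3 stops brighter. Offset with the shutter speed: 0.4 → 0.3 → 1/4 → 1/5 → 1/6 → 1/8 → 1/10 → 1/13 → 1/15 → 1/20 → 1/25 → 1/30 → 1/40 → 1/50 → 1/60 → 1/80 → 1/100 → 1/125.

1/125s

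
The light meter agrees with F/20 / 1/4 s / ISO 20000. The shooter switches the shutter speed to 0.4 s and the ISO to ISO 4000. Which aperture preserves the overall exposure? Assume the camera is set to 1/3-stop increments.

Shutter speed: 1/4 → 0.3 → 0.4 — 2/3 stop longer (brighter).
ISO: 20000 → 16000 → 12800 → 10000 → 8000 → 6400 → 5000 → 4000 — 2 1/3 stops dropped (darker).
Net change so far: 1 2/3 stops darker. Offset with the aperture: f/20 → f/18 → f/16 → f/14 → f/13 → f/11.

f/11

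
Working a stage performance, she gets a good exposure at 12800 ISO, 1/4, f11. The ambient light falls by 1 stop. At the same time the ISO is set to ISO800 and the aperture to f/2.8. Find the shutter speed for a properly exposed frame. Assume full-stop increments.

1/2s

Scene light: 1 stop darker.
ISO: 12800 → 6400 → 3200 → 1600 → 800 — 4 stops dropped (darker).
Aperture: f/11 → f/8 → f/5.6 → f/4 → f/2.8 — 4 stops larger aperture (brighter).
Net so far: 1 stop darker. Shutter speed: 1/4 → 1/2.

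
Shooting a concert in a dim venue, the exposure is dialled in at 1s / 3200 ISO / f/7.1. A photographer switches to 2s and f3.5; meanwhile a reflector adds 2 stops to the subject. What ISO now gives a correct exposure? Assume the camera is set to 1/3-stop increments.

ISO 100

Scene light: 2 stops brighter.
Shutter speed: 1 → 1.3 → 1.6 → 2 — 1 stop longer (brighter).
Aperture: f/7.1 → f/6.3 → f/5.6 → f/5 → f/4.5 → f/4 → f/3.5 — 2 stops opened up (brighter).
Net so far: 5 stops brighter. ISO: 3200 → 2500 → 2000 → 1600 → 1250 → 1000 → 800 → 640 → 500 → 400 → 320 → 250 → 200 → 160 → 125 → 100.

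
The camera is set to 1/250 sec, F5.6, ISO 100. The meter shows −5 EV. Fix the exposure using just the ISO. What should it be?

Underexposed by 5 stops → need 5 stops brighter.
ISO: 100 → 200 → 400 → 800 → 1600 → 3200.

ISO 3200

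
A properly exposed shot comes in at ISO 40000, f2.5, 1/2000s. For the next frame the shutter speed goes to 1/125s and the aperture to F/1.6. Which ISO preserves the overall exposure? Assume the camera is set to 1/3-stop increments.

Shutter speed: 1/2000 → 1/1600 → 1/1250 → 1/1000 → 1/800 → 1/640 → 1/500 → 1/400 → 1/320 → 1/250 → 1/200 → 1/160 → 1/125 — 4 stops slower (brighter).
Aperture: f/2.5 → f/2.2 → f/2 → f/1.8 → f/1.6 — 1 1/3 stops opened up (brighter).
Net change so far: 5 1/3 stops brighter. Offset with the ISO: 40000 → 32000 → 25600 → 20000 → 16000 → 12800 → 10000 → 8000 → 6400 → 5000 → 4000 → 3200 → 2500 → 2000 → 1600 → 1250 → 1000.

ISO 1000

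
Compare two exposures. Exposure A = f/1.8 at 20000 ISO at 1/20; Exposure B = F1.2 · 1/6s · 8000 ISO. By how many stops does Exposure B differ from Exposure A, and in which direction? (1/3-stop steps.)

Aperture: f/1.8 → f/1.6 → f/1.4 → f/1.2 — 1 stop opened up (brighter).
Shutter speed: 1/20 → 1/15 → 1/13 → 1/10 → 1/8 → 1/6 — 1 2/3 stops slower (brighter).
ISO: 20000 → 16000 → 12800 → 10000 → 8000 — 1 1/3 stops lower (darker).
Net: +1 +1 2/3 −1 1/3 = +1 1/3 stops.

1 1/3 stops brighter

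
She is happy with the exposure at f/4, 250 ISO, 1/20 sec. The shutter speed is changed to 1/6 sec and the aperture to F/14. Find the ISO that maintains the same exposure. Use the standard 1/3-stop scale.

ISO 1000

Shutter speed: 1/20 → 1/15 → 1/13 → 1/10 → 1/8 → 1/6 — 1 2/3 stops longer (brighter).
Aperture: f/4 → f/4.5 → f/5 → f/5.6 → f/6.3 → f/7.1 → f/8 → f/9 → f/10 → f/11 → f/13 → f/14 — 3 2/3 stops narrower (darker).
Net change so far: 2 stops darker. Offset with the ISO: 250 → 320 → 400 → 500 → 640 → 800 → 1000.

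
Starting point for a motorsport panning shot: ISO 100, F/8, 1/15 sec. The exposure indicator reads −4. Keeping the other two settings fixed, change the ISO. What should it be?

Underexposed by 4 stops → need 4 stops brighter.
ISO: 100 → 200 → 400 → 800 → 1600.

ISO 1600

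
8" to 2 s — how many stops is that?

8 → 4 → 2 — count the steps: 2 stops.

2 stops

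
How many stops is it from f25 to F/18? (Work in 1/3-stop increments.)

f/25 → f/22 → f/20 → f/18 — count the steps: 3 third-stops = 1 stop.

1 stop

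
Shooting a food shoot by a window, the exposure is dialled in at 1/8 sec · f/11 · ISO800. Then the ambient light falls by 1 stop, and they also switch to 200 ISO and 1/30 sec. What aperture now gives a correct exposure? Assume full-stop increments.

Scene light: 1 stop darker.
ISO: 800 → 400 → 200 — 2 stops dropped (darker).
Shutter speed: 1/8 → 1/15 → 1/30 — 2 stops shorter (darker).
Net so far: 5 stops darker. Aperture: f/11 → f/8 → f/5.6 → f/4 → f/2.8 → f/2.

f/2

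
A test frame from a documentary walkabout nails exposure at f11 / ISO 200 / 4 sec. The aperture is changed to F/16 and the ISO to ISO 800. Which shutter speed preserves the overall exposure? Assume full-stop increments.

2 s

Aperture: f/11 → f/16 — 1 stop stopped down (darker).
ISO: 200 → 400 → 800 — 2 stops raised (brighter).
Net change so far: 1 stop brighter. Offset with the shutter speed: 4 → 2.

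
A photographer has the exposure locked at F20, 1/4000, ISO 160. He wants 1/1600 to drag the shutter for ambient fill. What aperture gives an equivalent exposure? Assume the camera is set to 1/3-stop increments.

f/32

Shutter speed: 1/4000 → 1/3200 → 1/2500 → 1/2000 → 1/1600 — 1 1/3 stops longer (brighter).
Need 1 1/3 stops darker from the aperture: f/20 → f/22 → f/25 → f/29 → f/32.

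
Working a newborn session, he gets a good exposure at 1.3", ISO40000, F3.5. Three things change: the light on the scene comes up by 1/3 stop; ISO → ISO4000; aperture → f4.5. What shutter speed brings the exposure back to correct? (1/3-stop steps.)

Scene light: 1/3 stop brighter.
ISO: 40000 → 32000 → 25600 → 20000 → 16000 → 12800 → 10000 → 8000 → 6400 → 5000 → 4000 — 3 1/3 stops lower (darker).
Aperture: f/3.5 → f/4 → f/4.5 — 2/3 stop narrower (darker).
Net so far: 3 2/3 stops darker. Shutter speed: 1.3 → 1.6 → 2 → 2.5 → 3.2 → 4 → 5 → 6 → 8 → 10 → 13 → 15.

15 s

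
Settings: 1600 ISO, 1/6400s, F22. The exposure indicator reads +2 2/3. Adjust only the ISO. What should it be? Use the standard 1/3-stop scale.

Overexposed by 2 2/3 stops → need 2 2/3 stops darker.
ISO: 1600 → 1250 → 1000 → 800 → 640 → 500 → 400 → 320 → 250.

ISO 250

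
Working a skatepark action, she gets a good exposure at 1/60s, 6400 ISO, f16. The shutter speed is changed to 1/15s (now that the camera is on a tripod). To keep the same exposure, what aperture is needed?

f/32

Shutter speed: 1/60 → 1/30 → 1/15 — 2 stops slower (brighter).
Need 2 stops darker from the aperture: f/16 → f/22 → f/32.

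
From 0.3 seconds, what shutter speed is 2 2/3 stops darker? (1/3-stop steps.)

1/20s

Shutter speed: 0.3 → 1/4 → 1/5 → 1/6 → 1/8 → 1/10 → 1/13 → 1/15 → 1/20 — 2 2/3 stops faster (darker).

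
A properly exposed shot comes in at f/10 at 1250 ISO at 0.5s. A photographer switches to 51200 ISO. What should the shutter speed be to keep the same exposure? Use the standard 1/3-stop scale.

ISO: 1250 → 1600 → 2000 → 2500 → 3200 → 4000 → 5000 → 6400 → 8000 → 10000 → 12800 → 16000 → 20000 → 25600 → 32000 → 40000 → 51200 — 5 1/3 stops raised (brighter).
Need 5 1/3 stops darker from the shutter speed: 0.5 → 0.4 → 0.3 → 1/4 → 1/5 → 1/6 → 1/8 → 1/10 → 1/13 → 1/15 → 1/20 → 1/25 → 1/30 → 1/40 → 1/50 → 1/60 → 1/80.

1/80s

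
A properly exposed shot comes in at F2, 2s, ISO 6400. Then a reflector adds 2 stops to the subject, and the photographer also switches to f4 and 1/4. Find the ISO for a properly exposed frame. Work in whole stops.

ISO 51200

Scene light: 2 stops brighter.
Aperture: f/2 → f/2.8 → f/4 — 2 stops stopped down (darker).
Shutter speed: 2 → 1 → 1/2 → 1/4 — 3 stops shorter (darker).
Net so far: 3 stops darker. ISO: 6400 → 12800 → 25600 → 51200.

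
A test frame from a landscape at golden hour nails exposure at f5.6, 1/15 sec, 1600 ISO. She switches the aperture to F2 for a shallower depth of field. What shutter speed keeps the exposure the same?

Aperture: f/5.6 → f/4 → f/2.8 → f/2 — 3 stops wider (brighter).
Need 3 stops darker from the shutter speed: 1/15 → 1/30 → 1/60 → 1/125.

1/125s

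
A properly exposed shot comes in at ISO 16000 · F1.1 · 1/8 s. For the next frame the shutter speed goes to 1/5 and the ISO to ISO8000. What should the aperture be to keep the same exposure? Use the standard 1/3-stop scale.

Shutter speed: 1/8 → 1/6 → 1/5 — 2/3 stop longer (brighter).
ISO: 16000 → 12800 → 10000 → 8000 — 1 stop dropped (darker).
Net change so far: 1/3 stop darker. Offset with the aperture: f/1.1 → f/1.0.

f/1.0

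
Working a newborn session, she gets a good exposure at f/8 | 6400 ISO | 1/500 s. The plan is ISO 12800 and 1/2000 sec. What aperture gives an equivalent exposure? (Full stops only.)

f/5.6

ISO: 6400 → 12800 — 1 stop higher (brighter).
Shutter speed: 1/500 → 1/1000 → 1/2000 — 2 stops shorter (darker).
Net change so far: 1 stop darker. Offset with the aperture: f/8 → f/5.6.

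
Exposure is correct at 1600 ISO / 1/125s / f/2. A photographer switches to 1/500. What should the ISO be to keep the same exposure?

ISO 6400

Shutter speed: 1/125 → 1/250 → 1/500 — 2 stops shorter (darker).
Need 2 stops brighter from the ISO: 1600 → 3200 → 6400.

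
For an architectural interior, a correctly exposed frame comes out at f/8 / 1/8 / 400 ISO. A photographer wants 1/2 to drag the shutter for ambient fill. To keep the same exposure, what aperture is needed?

Shutter speed: 1/8 → 1/4 → 1/2 — 2 stops slower (brighter).
Need 2 stops darker from the aperture: f/8 → f/11 → f/16.

f/16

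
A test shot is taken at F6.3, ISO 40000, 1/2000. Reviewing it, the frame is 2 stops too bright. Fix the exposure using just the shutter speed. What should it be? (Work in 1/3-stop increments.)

Overexposed by 2 stops → need 2 stops darker.
Shutter speed: 1/2000 → 1/2500 → 1/3200 → 1/4000 → 1/5000 → 1/6400 → 1/8000.

1/8000s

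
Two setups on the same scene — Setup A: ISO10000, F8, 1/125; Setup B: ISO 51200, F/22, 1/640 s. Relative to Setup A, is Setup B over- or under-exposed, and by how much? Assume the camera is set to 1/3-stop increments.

3 stops darker

Aperture: f/8 → f/9 → f/10 → f/11 → f/13 → f/14 → f/16 → f/18 → f/20 → f/22 — 3 stops stopped down (darker).
Shutter speed: 1/125 → 1/160 → 1/200 → 1/250 → 1/320 → 1/400 → 1/500 → 1/640 — 2 1/3 stops shorter (darker).
ISO: 10000 → 12800 → 16000 → 20000 → 25600 → 32000 → 40000 → 51200 — 2 1/3 stops raised (brighter).
Net: −3 −2 1/3 +2 1/3 = −3 stops.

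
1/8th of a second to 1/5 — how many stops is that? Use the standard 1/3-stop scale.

2/3 stop

1/8 → 1/6 → 1/5 — count the steps: 2 third-stops = 2/3 stop.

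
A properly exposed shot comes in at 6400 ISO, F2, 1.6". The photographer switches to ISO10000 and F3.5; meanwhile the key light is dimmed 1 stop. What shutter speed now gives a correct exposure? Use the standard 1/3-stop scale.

Scene light: 1 stop darker.
ISO: 6400 → 8000 → 10000 — 2/3 stop raised (brighter).
Aperture: f/2 → f/2.2 → f/2.5 → f/2.8 → f/3.2 → f/3.5 — 1 2/3 stops stopped down (darker).
Net so far: 2 stops darker. Shutter speed: 1.6 → 2 → 2.5 → 3.2 → 4 → 5 → 6.

6 s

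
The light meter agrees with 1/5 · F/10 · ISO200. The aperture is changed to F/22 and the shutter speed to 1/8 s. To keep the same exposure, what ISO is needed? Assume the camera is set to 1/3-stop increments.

ISO 1600

Aperture: f/10 → f/11 → f/13 → f/14 → f/16 → f/18 → f/20 → f/22 — 2 1/3 stops smaller aperture (darker).
Shutter speed: 1/5 → 1/6 → 1/8 — 2/3 stop shorter (darker).
Net change so far: 3 stops darker. Offset with the ISO: 200 → 250 → 320 → 400 → 500 → 640 → 800 → 1000 → 1250 → 1600.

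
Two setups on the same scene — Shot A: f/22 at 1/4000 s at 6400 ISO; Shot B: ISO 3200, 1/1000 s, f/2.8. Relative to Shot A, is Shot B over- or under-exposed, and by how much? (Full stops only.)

Aperture: f/22 → f/16 → f/11 → f/8 → f/5.6 → f/4 → f/2.8 — 6 stops larger aperture (brighter).
Shutter speed: 1/4000 → 1/2000 → 1/1000 — 2 stops slower (brighter).
ISO: 6400 → 3200 — 1 stop dropped (darker).
Net: +6 +2 −1 = +7 stops.

7 stops brighter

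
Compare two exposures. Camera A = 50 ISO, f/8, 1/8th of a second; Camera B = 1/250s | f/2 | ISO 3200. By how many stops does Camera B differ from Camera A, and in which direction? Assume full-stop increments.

Aperture: f/8 → f/5.6 → f/4 → f/2.8 → f/2 — 4 stops opened up (brighter).
Shutter speed: 1/8 → 1/15 → 1/30 → 1/60 → 1/125 → 1/250 — 5 stops faster (darker).
ISO: 50 → 100 → 200 → 400 → 800 → 1600 → 3200 — 6 stops higher (brighter).
Net: +4 −5 +6 = +5 stops.

5 stops brighter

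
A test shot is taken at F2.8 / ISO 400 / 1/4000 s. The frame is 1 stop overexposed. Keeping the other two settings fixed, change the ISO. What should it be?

Overexposed by 1 stop → need 1 stop darker.
ISO: 400 → 200.

ISO 200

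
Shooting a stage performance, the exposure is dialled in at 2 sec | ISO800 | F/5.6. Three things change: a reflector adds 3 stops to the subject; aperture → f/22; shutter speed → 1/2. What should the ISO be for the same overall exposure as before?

ISO 6400

Scene light: 3 stops brighter.
Aperture: f/5.6 → f/8 → f/11 → f/16 → f/22 — 4 stops smaller aperture (darker).
Shutter speed: 2 → 1 → 1/2 — 2 stops faster (darker).
Net so far: 3 stops darker. ISO: 800 → 1600 → 3200 → 6400.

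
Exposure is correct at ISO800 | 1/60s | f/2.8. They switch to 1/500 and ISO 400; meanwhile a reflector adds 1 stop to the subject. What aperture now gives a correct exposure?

f/1.0

Scene light: 1 stop brighter.
Shutter speed: 1/60 → 1/125 → 1/250 → 1/500 — 3 stops faster (darker).
ISO: 800 → 400 — 1 stop lower (darker).
Net so far: 3 stops darker. Aperture: f/2.8 → f/2 → f/1.4 → f/1.0.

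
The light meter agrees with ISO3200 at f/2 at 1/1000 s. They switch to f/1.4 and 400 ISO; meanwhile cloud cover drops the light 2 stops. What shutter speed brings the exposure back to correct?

1/60s

Scene light: 2 stops darker.
Aperture: f/2 → f/1.4 — 1 stop wider (brighter).
ISO: 3200 → 1600 → 800 → 400 — 3 stops dropped (darker).
Net so far: 4 stops darker. Shutter speed: 1/1000 → 1/500 → 1/250 → 1/125 → 1/60.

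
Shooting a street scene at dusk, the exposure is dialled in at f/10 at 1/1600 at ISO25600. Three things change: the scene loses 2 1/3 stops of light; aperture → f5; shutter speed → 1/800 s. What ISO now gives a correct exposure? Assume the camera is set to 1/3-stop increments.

ISO 16000

Scene light: 2 1/3 stops darker.
Aperture: f/10 → f/9 → f/8 → f/7.1 → f/6.3 → f/5.6 → f/5 — 2 stops larger aperture (brighter).
Shutter speed: 1/1600 → 1/1250 → 1/1000 → 1/800 — 1 stop longer (brighter).
Net so far: 2/3 stop brighter. ISO: 25600 → 20000 → 16000.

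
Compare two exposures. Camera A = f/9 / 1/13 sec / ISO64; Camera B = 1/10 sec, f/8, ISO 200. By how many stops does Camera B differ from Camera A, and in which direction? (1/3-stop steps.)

2 1/3 stops brighter

Aperture: f/9 → f/8 — 1/3 stop wider (brighter).
Shutter speed: 1/13 → 1/10 — 1/3 stop longer (brighter).
ISO: 64 → 80 → 100 → 125 → 160 → 200 — 1 2/3 stops higher (brighter).
Net: +1/3 +1/3 +1 2/3 = +2 1/3 stops.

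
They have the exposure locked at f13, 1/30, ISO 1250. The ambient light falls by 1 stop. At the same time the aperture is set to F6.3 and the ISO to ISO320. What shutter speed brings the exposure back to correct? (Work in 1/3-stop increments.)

Scene light: 1 stop darker.
Aperture: f/13 → f/11 → f/10 → f/9 → f/8 → f/7.1 → f/6.3 — 2 stops larger aperture (brighter).
ISO: 1250 → 1000 → 800 → 640 → 500 → 400 → 320 — 2 stops dropped (darker).
Net so far: 1 stop darker. Shutter speed: 1/30 → 1/25 → 1/20 → 1/15.

1/15s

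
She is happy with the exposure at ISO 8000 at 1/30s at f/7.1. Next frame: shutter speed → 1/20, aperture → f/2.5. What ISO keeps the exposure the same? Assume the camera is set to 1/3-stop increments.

Shutter speed: 1/30 → 1/25 → 1/20 — 2/3 stop slower (brighter).
Aperture: f/7.1 → f/6.3 → f/5.6 → f/5 → f/4.5 → f/4 → f/3.5 → f/3.2 → f/2.8 → f/2.5 — 3 stops opened up (brighter).
Net change so far: 3 2/3 stops brighter. Offset with the ISO: 8000 → 6400 → 5000 → 4000 → 3200 → 2500 → 2000 → 1600 → 1250 → 1000 → 800 → 640.

ISO 640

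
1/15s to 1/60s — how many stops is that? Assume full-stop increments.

1/15 → 1/30 → 1/60 — count the steps: 2 stops.

2 stops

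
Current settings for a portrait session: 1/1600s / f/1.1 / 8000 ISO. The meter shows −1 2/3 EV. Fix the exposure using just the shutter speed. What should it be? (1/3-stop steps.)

Underexposed by 1 2/3 stops → need 1 2/3 stops brighter.
Shutter speed: 1/1600 → 1/1250 → 1/1000 → 1/800 → 1/640 → 1/500.

1/500s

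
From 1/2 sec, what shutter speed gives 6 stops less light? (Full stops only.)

1/125s

Shutter speed: 1/2 → 1/4 → 1/8 → 1/15 → 1/30 → 1/60 → 1/125 — 6 stops shorter (darker).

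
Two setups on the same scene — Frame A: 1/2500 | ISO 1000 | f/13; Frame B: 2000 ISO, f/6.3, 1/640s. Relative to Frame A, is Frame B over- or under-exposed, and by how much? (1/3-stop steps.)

5 stops brighter

Aperture: f/13 → f/11 → f/10 → f/9 → f/8 → f/7.1 → f/6.3 — 2 stops opened up (brighter).
Shutter speed: 1/2500 → 1/2000 → 1/1600 → 1/1250 → 1/1000 → 1/800 → 1/640 — 2 stops slower (brighter).
ISO: 1000 → 1250 → 1600 → 2000 — 1 stop higher (brighter).
Net: +2 +2 +1 = +5 stops.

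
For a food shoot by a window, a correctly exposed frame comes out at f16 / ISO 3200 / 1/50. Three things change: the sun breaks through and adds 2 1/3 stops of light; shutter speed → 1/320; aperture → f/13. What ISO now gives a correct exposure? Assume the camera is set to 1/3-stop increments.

Scene light: 2 1/3 stops brighter.
Shutter speed: 1/50 → 1/60 → 1/80 → 1/100 → 1/125 → 1/160 → 1/200 → 1/250 → 1/320 — 2 2/3 stops faster (darker).
Aperture: f/16 → f/14 → f/13 — 2/3 stop opened up (brighter).
Net so far: 1/3 stop brighter. ISO: 3200 → 2500.

ISO 2500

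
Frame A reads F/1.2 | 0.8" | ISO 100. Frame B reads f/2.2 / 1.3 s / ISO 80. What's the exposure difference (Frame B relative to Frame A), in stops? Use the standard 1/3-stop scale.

Aperture: f/1.2 → f/1.4 → f/1.6 → f/1.8 → f/2 → f/2.2 — 1 2/3 stops stopped down (darker).
Shutter speed: 0.8 → 1 → 1.3 — 2/3 stop slower (brighter).
ISO: 100 → 80 — 1/3 stop lower (darker).
Net: −1 2/3 +2/3 −1/3 = −1 1/3 stops.

1 1/3 stops darker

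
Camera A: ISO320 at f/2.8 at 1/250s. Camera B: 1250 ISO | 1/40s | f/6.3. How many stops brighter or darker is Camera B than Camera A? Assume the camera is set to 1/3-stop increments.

Aperture: f/2.8 → f/3.2 → f/3.5 → f/4 → f/4.5 → f/5 → f/5.6 → f/6.3 — 2 1/3 stops stopped down (darker).
Shutter speed: 1/250 → 1/200 → 1/160 → 1/125 → 1/100 → 1/80 → 1/60 → 1/50 → 1/40 — 2 2/3 stops slower (brighter).
ISO: 320 → 400 → 500 → 640 → 800 → 1000 → 1250 — 2 stops raised (brighter).
Net: −2 1/3 +2 2/3 +2 = +2 1/3 stops.

2 1/3 stops brighter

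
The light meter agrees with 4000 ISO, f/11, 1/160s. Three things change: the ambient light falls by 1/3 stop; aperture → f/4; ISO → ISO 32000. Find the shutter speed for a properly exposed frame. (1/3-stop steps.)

1/8000s

Scene light: 1/3 stop darker.
Aperture: f/11 → f/10 → f/9 → f/8 → f/7.1 → f/6.3 → f/5.6 → f/5 → f/4.5 → f/4 — 3 stops opened up (brighter).
ISO: 4000 → 5000 → 6400 → 8000 → 10000 → 12800 → 16000 → 20000 → 25600 → 32000 — 3 stops raised (brighter).
Net so far: 5 2/3 stops brighter. Shutter speed: 1/160 → 1/200 → 1/250 → 1/320 → 1/400 → 1/500 → 1/640 → 1/800 → 1/1000 → 1/1250 → 1/1600 → 1/2000 → 1/2500 → 1/3200 → 1/4000 → 1/5000 → 1/6400 → 1/8000.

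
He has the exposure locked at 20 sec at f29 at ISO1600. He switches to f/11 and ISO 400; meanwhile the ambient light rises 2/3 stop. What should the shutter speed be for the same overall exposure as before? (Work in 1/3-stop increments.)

Scene light: 2/3 stop brighter.
Aperture: f/29 → f/25 → f/22 → f/20 → f/18 → f/16 → f/14 → f/13 → f/11 — 2 2/3 stops wider (brighter).
ISO: 1600 → 1250 → 1000 → 800 → 640 → 500 → 400 — 2 stops dropped (darker).
Net so far: 1 1/3 stops brighter. Shutter speed: 20 → 15 → 13 → 10 → 8.

8 s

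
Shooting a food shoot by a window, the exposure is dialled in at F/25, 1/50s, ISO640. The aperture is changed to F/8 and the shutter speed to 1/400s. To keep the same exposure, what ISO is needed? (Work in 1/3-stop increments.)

Aperture: f/25 → f/22 → f/20 → f/18 → f/16 → f/14 → f/13 → f/11 → f/10 → f/9 → f/8 — 3 1/3 stops wider (brighter).
Shutter speed: 1/50 → 1/60 → 1/80 → 1/100 → 1/125 → 1/160 → 1/200 → 1/250 → 1/320 → 1/400 — 3 stops shorter (darker).
Net change so far: 1/3 stop brighter. Offset with the ISO: 640 → 500.

ISO 500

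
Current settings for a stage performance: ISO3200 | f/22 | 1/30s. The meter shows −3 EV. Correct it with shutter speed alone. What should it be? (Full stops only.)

1/4s

Underexposed by 3 stops → need 3 stops brighter.
Shutter speed: 1/30 → 1/15 → 1/8 → 1/4.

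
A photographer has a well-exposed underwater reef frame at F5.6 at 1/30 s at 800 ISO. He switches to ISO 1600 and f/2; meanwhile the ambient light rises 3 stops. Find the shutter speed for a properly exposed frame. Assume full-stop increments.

1/4000s

Scene light: 3 stops brighter.
ISO: 800 → 1600 — 1 stop raised (brighter).
Aperture: f/5.6 → f/4 → f/2.8 → f/2 — 3 stops larger aperture (brighter).
Net so far: 7 stops brighter. Shutter speed: 1/30 → 1/60 → 1/125 → 1/250 → 1/500 → 1/1000 → 1/2000 → 1/4000.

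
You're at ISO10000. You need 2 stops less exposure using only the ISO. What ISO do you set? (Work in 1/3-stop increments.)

ISO 2500

ISO: 10000 → 8000 → 6400 → 5000 → 4000 → 3200 → 2500 — 2 stops lower (darker).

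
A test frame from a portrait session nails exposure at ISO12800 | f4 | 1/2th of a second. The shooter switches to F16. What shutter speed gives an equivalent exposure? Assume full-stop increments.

8 s

Aperture: f/4 → f/5.6 → f/8 → f/11 → f/16 — 4 stops stopped down (darker).
Need 4 stops brighter from the shutter speed: 1/2 → 1 → 2 → 4 → 8.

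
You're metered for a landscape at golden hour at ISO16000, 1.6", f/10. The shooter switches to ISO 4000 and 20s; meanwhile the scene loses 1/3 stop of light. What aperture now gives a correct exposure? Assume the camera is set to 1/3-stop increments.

f/16

Scene light: 1/3 stop darker.
ISO: 16000 → 12800 → 10000 → 8000 → 6400 → 5000 → 4000 — 2 stops dropped (darker).
Shutter speed: 1.6 → 2 → 2.5 → 3.2 → 4 → 5 → 6 → 8 → 10 → 13 → 15 → 20 — 3 2/3 stops slower (brighter).
Net so far: 1 1/3 stops brighter. Aperture: f/10 → f/11 → f/13 → f/14 → f/16.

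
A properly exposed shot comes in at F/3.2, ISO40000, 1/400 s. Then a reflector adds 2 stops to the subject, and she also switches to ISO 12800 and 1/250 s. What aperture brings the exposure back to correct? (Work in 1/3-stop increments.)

Scene light: 2 stops brighter.
ISO: 40000 → 32000 → 25600 → 20000 → 16000 → 12800 — 1 2/3 stops lower (darker).
Shutter speed: 1/400 → 1/320 → 1/250 — 2/3 stop slower (brighter).
Net so far: 1 stop brighter. Aperture: f/3.2 → f/3.5 → f/4 → f/4.5.

f/4.5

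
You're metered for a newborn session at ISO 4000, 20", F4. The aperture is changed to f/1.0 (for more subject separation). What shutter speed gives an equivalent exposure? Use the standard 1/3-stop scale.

Aperture: f/4 → f/3.5 → f/3.2 → f/2.8 → f/2.5 → f/2.2 → f/2 → f/1.8 → f/1.6 → f/1.4 → f/1.2 → f/1.1 → f/1.0 — 4 stops larger aperture (brighter).
Need 4 stops darker from the shutter speed: 20 → 15 → 13 → 10 → 8 → 6 → 5 → 4 → 3.2 → 2.5 → 2 → 1.6 → 1.3.

1.3 s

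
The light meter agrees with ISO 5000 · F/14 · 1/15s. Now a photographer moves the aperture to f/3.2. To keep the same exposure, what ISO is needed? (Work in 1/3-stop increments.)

ISO 250

Aperture: f/14 → f/13 → f/11 → f/10 → f/9 → f/8 → f/7.1 → f/6.3 → f/5.6 → f/5 → f/4.5 → f/4 → f/3.5 → f/3.2 — 4 1/3 stops wider (brighter).
Need 4 1/3 stops darker from the ISO: 5000 → 4000 → 3200 → 2500 → 2000 → 1600 → 1250 → 1000 → 800 → 640 → 500 → 400 → 320 → 250.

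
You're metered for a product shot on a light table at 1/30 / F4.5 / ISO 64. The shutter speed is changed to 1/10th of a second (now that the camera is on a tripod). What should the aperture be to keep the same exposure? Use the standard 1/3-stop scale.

Shutter speed: 1/30 → 1/25 → 1/20 → 1/15 → 1/13 → 1/10 — 1 2/3 stops longer (brighter).
Need 1 2/3 stops darker from the aperture: f/4.5 → f/5 → f/5.6 → f/6.3 → f/7.1 → f/8.

f/8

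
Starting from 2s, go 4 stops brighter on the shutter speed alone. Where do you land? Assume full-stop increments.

Shutter speed: 2 → 4 → 8 → 15 → 30 — 4 stops longer (brighter).

30 s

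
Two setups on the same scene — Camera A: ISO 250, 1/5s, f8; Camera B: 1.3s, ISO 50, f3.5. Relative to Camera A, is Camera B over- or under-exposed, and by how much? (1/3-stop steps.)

Aperture: f/8 → f/7.1 → f/6.3 → f/5.6 → f/5 → f/4.5 → f/4 → f/3.5 — 2 1/3 stops wider (brighter).
Shutter speed: 1/5 → 1/4 → 0.3 → 0.4 → 0.5 → 0.6 → 0.8 → 1 → 1.3 — 2 2/3 stops slower (brighter).
ISO: 250 → 200 → 160 → 125 → 100 → 80 → 64 → 50 — 2 1/3 stops dropped (darker).
Net: +2 1/3 +2 2/3 −2 1/3 = +2 2/3 stops.

2 2/3 stops brighter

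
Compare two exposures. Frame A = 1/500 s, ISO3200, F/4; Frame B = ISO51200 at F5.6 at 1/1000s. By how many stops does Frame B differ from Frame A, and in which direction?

Aperture: f/4 → f/5.6 — 1 stop stopped down (darker).
Shutter speed: 1/500 → 1/1000 — 1 stop faster (darker).
ISO: 3200 → 6400 → 12800 → 25600 → 51200 — 4 stops raised (brighter).
Net: −1 −1 +4 = +2 stops.

2 stops brighter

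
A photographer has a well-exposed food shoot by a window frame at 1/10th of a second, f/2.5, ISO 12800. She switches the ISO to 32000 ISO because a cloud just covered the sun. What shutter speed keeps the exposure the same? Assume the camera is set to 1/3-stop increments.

ISO: 12800 → 16000 → 20000 → 25600 → 32000 — 1 1/3 stops raised (brighter).
Need 1 1/3 stops darker from the shutter speed: 1/10 → 1/13 → 1/15 → 1/20 → 1/25.

1/25s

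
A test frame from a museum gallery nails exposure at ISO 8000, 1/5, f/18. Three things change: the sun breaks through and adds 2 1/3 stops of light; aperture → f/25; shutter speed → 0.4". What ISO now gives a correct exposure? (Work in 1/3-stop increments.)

ISO 1600

Scene light: 2 1/3 stops brighter.
Aperture: f/18 → f/20 → f/22 → f/25 — 1 stop narrower (darker).
Shutter speed: 1/5 → 1/4 → 0.3 → 0.4 — 1 stop longer (brighter).
Net so far: 2 1/3 stops brighter. ISO: 8000 → 6400 → 5000 → 4000 → 3200 → 2500 → 2000 → 1600.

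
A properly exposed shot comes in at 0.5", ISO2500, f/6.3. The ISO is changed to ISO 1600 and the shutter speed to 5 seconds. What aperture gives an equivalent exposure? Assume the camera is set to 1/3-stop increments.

ISO: 2500 → 2000 → 1600 — 2/3 stop dropped (darker).
Shutter speed: 0.5 → 0.6 → 0.8 → 1 → 1.3 → 1.6 → 2 → 2.5 → 3.2 → 4 → 5 — 3 1/3 stops slower (brighter).
Net change so far: 2 2/3 stops brighter. Offset with the aperture: f/6.3 → f/7.1 → f/8 → f/9 → f/10 → f/11 → f/13 → f/14 → f/16.

f/16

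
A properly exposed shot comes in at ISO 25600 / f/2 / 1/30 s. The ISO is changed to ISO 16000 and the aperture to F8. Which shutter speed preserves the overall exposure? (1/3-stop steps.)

ISO: 25600 → 20000 → 16000 — 2/3 stop dropped (darker).
Aperture: f/2 → f/2.2 → f/2.5 → f/2.8 → f/3.2 → f/3.5 → f/4 → f/4.5 → f/5 → f/5.6 → f/6.3 → f/7.1 → f/8 — 4 stops narrower (darker).
Net change so far: 4 2/3 stops darker. Offset with the shutter speed: 1/30 → 1/25 → 1/20 → 1/15 → 1/13 → 1/10 → 1/8 → 1/6 → 1/5 → 1/4 → 0.3 → 0.4 → 0.5 → 0.6 → 0.8.

0.8 s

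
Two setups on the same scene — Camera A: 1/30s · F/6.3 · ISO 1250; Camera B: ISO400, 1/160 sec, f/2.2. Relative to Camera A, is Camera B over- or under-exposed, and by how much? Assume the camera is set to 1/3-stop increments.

Aperture: f/6.3 → f/5.6 → f/5 → f/4.5 → f/4 → f/3.5 → f/3.2 → f/2.8 → f/2.5 → f/2.2 — 3 stops larger aperture (brighter).
Shutter speed: 1/30 → 1/40 → 1/50 → 1/60 → 1/80 → 1/100 → 1/125 → 1/160 — 2 1/3 stops shorter (darker).
ISO: 1250 → 1000 → 800 → 640 → 500 → 400 — 1 2/3 stops dropped (darker).
Net: +3 −2 1/3 −1 2/3 = −1 stop.

1 stop darker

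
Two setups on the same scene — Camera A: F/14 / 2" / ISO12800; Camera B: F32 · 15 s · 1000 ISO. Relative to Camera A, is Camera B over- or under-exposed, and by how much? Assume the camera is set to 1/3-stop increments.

Aperture: f/14 → f/16 → f/18 → f/20 → f/22 → f/25 → f/29 → f/32 — 2 1/3 stops smaller aperture (darker).
Shutter speed: 2 → 2.5 → 3.2 → 4 → 5 → 6 → 8 → 10 → 13 → 15 — 3 stops slower (brighter).
ISO: 12800 → 10000 → 8000 → 6400 → 5000 → 4000 → 3200 → 2500 → 2000 → 1600 → 1250 → 1000 — 3 2/3 stops lower (darker).
Net: −2 1/3 +3 −3 2/3 = −3 stops.

3 stops darker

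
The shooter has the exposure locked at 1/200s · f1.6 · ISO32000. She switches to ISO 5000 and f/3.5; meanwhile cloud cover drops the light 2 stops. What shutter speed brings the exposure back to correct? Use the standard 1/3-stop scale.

0.6 s

Scene light: 2 stops darker.
ISO: 32000 → 25600 → 20000 → 16000 → 12800 → 10000 → 8000 → 6400 → 5000 — 2 2/3 stops dropped (darker).
Aperture: f/1.6 → f/1.8 → f/2 → f/2.2 → f/2.5 → f/2.8 → f/3.2 → f/3.5 — 2 1/3 stops smaller aperture (darker).
Net so far: 7 stops darker. Shutter speed: 1/200 → 1/160 → 1/125 → 1/100 → 1/80 → 1/60 → 1/50 → 1/40 → 1/30 → 1/25 → 1/20 → 1/15 → 1/13 → 1/10 → 1/8 → 1/6 → 1/5 → 1/4 → 0.3 → 0.4 → 0.5 → 0.6.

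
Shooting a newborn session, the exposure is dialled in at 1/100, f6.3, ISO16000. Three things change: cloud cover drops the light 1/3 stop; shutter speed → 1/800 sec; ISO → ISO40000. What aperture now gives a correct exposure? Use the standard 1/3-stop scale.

f/3.2

Scene light: 1/3 stop darker.
Shutter speed: 1/100 → 1/125 → 1/160 → 1/200 → 1/250 → 1/320 → 1/400 → 1/500 → 1/640 → 1/800 — 3 stops faster (darker).
ISO: 16000 → 20000 → 25600 → 32000 → 40000 — 1 1/3 stops raised (brighter).
Net so far: 2 stops darker. Aperture: f/6.3 → f/5.6 → f/5 → f/4.5 → f/4 → f/3.5 → f/3.2.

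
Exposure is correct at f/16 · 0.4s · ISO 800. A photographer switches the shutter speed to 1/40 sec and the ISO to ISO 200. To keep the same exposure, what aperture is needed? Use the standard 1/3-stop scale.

f/2

Shutter speed: 0.4 → 0.3 → 1/4 → 1/5 → 1/6 → 1/8 → 1/10 → 1/13 → 1/15 → 1/20 → 1/25 → 1/30 → 1/40 — 4 stops faster (darker).
ISO: 800 → 640 → 500 → 400 → 320 → 250 → 200 — 2 stops lower (darker).
Net change so far: 6 stops darker. Offset with the aperture: f/16 → f/14 → f/13 → f/11 → f/10 → f/9 → f/8 → f/7.1 → f/6.3 → f/5.6 → f/5 → f/4.5 → f/4 → f/3.5 → f/3.2 → f/2.8 → f/2.5 → f/2.2 → f/2.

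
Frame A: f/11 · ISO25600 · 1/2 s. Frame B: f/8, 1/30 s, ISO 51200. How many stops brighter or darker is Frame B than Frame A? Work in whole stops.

Aperture: f/11 → f/8 — 1 stop wider (brighter).
Shutter speed: 1/2 → 1/4 → 1/8 → 1/15 → 1/30 — 4 stops faster (darker).
ISO: 25600 → 51200 — 1 stop raised (brighter).
Net: +1 −4 +1 = −2 stops.

2 stops darker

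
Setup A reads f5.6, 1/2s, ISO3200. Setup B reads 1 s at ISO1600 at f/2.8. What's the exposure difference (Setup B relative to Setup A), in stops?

Aperture: f/5.6 → f/4 → f/2.8 — 2 stops larger aperture (brighter).
Shutter speed: 1/2 → 1 — 1 stop slower (brighter).
ISO: 3200 → 1600 — 1 stop dropped (darker).
Net: +2 +1 −1 = +2 stops.

2 stops brighter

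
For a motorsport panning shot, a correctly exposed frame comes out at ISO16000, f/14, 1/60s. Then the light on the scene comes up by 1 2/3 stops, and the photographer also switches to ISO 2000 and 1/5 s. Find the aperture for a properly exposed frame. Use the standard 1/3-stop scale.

Scene light: 1 2/3 stops brighter.
ISO: 16000 → 12800 → 10000 → 8000 → 6400 → 5000 → 4000 → 3200 → 2500 → 2000 — 3 stops dropped (darker).
Shutter speed: 1/60 → 1/50 → 1/40 → 1/30 → 1/25 → 1/20 → 1/15 → 1/13 → 1/10 → 1/8 → 1/6 → 1/5 — 3 2/3 stops longer (brighter).
Net so far: 2 1/3 stops brighter. Aperture: f/14 → f/16 → f/18 → f/20 → f/22 → f/25 → f/29 → f/32.

f/32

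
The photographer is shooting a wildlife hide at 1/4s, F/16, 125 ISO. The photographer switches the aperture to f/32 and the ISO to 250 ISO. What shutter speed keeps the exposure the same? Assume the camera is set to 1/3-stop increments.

0.5 s

Aperture: f/16 → f/18 → f/20 → f/22 → f/25 → f/29 → f/32 — 2 stops smaller aperture (darker).
ISO: 125 → 160 → 200 → 250 — 1 stop raised (brighter).
Net change so far: 1 stop darker. Offset with the shutter speed: 1/4 → 0.3 → 0.4 → 0.5.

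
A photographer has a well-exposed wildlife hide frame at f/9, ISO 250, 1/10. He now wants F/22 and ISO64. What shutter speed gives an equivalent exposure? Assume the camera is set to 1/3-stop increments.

2.5 s

Aperture: f/9 → f/10 → f/11 → f/13 → f/14 → f/16 → f/18 → f/20 → f/22 — 2 2/3 stops stopped down (darker).
ISO: 250 → 200 → 160 → 125 → 100 → 80 → 64 — 2 stops dropped (darker).
Net change so far: 4 2/3 stops darker. Offset with the shutter speed: 1/10 → 1/8 → 1/6 → 1/5 → 1/4 → 0.3 → 0.4 → 0.5 → 0.6 → 0.8 → 1 → 1.3 → 1.6 → 2 → 2.5.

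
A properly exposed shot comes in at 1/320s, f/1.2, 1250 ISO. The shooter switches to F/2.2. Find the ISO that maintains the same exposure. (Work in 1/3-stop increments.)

Aperture: f/1.2 → f/1.4 → f/1.6 → f/1.8 → f/2 → f/2.2 — 1 2/3 stops stopped down (darker).
Need 1 2/3 stops brighter from the ISO: 1250 → 1600 → 2000 → 2500 → 3200 → 4000.

ISO 4000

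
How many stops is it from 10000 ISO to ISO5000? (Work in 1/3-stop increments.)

10000 → 8000 → 6400 → 5000 — count the steps: 3 third-stops = 1 stop.

1 stop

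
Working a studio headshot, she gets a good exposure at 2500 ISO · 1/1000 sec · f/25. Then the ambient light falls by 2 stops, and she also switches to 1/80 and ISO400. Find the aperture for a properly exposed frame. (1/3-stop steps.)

f/18

Scene light: 2 stops darker.
Shutter speed: 1/1000 → 1/800 → 1/640 → 1/500 → 1/400 → 1/320 → 1/250 → 1/200 → 1/160 → 1/125 → 1/100 → 1/80 — 3 2/3 stops longer (brighter).
ISO: 2500 → 2000 → 1600 → 1250 → 1000 → 800 → 640 → 500 → 400 — 2 2/3 stops dropped (darker).
Net so far: 1 stop darker. Aperture: f/25 → f/22 → f/20 → f/18.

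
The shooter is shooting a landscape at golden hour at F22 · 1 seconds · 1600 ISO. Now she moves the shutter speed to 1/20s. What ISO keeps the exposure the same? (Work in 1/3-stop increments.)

ISO 32000

Shutter speed: 1 → 0.8 → 0.6 → 0.5 → 0.4 → 0.3 → 1/4 → 1/5 → 1/6 → 1/8 → 1/10 → 1/13 → 1/15 → 1/20 — 4 1/3 stops faster (darker).
Need 4 1/3 stops brighter from the ISO: 1600 → 2000 → 2500 → 3200 → 4000 → 5000 → 6400 → 8000 → 10000 → 12800 → 16000 → 20000 → 25600 → 32000.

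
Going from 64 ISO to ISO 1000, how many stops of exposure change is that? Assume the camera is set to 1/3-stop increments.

64 → 80 → 100 → 125 → 160 → 200 → 250 → 320 → 400 → 500 → 640 → 800 → 1000 — count the steps: 12 third-stops = 4 stops.

4 stops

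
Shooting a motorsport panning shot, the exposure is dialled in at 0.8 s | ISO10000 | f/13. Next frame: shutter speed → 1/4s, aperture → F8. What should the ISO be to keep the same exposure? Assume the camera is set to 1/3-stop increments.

Shutter speed: 0.8 → 0.6 → 0.5 → 0.4 → 0.3 → 1/4 — 1 2/3 stops shorter (darker).
Aperture: f/13 → f/11 → f/10 → f/9 → f/8 — 1 1/3 stops larger aperture (brighter).
Net change so far: 1/3 stop darker. Offset with the ISO: 10000 → 12800.

ISO 12800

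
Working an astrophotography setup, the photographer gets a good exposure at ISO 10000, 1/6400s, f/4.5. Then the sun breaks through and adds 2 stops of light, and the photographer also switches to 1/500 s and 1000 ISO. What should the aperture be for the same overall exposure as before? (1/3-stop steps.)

Scene light: 2 stops brighter.
Shutter speed: 1/6400 → 1/5000 → 1/4000 → 1/3200 → 1/2500 → 1/2000 → 1/1600 → 1/1250 → 1/1000 → 1/800 → 1/640 → 1/500 — 3 2/3 stops slower (brighter).
ISO: 10000 → 8000 → 6400 → 5000 → 4000 → 3200 → 2500 → 2000 → 1600 → 1250 → 1000 — 3 1/3 stops lower (darker).
Net so far: 2 1/3 stops brighter. Aperture: f/4.5 → f/5 → f/5.6 → f/6.3 → f/7.1 → f/8 → f/9 → f/10.

f/10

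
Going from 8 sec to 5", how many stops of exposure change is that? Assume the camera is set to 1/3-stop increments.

2/3 stop

8 → 6 → 5 — count the steps: 2 third-stops = 2/3 stop.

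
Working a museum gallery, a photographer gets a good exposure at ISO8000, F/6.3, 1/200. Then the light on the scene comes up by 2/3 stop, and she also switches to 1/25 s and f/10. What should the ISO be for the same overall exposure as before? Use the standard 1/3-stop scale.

ISO 1600

Scene light: 2/3 stop brighter.
Shutter speed: 1/200 → 1/160 → 1/125 → 1/100 → 1/80 → 1/60 → 1/50 → 1/40 → 1/30 → 1/25 — 3 stops slower (brighter).
Aperture: f/6.3 → f/7.1 → f/8 → f/9 → f/10 — 1 1/3 stops stopped down (darker).
Net so far: 2 1/3 stops brighter. ISO: 8000 → 6400 → 5000 → 4000 → 3200 → 2500 → 2000 → 1600.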